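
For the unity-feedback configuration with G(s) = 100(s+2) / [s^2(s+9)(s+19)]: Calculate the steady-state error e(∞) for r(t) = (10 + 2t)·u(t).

0

System type = 2 (two poles at s=0). By superposition:
  • 10: tracked with zero error.
  • 2t: tracked with zero error.
Total e_ss = 0.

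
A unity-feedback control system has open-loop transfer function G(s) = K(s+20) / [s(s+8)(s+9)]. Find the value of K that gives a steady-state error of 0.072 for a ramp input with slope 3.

G(s) has one factor of s in the denominator, so the system is type 1.
K_v = lim_{s→0} s·G(s) = K·20 / (8·9) = (5/18)·K.
e_ss = 3/K_v = 0.072 ⇒ K_v = 125/3 ⇒ K = (125/3)/(5/18) = 150.

150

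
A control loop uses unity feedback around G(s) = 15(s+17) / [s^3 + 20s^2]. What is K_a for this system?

12.75

Factoring s^2 from the denominator leaves a polynomial with constant term 20, so the system is type 2.
K_a = lim_{s→0} s^2·G(s) = 15·17 / 20 = 12.75.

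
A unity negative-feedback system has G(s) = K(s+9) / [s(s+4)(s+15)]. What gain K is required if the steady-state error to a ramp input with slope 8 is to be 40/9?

G(s) has one factor of s in the denominator, so the system is type 1.
K_v = lim_{s→0} s·G(s) = K·9 / (4·15) = 0.15·K.
e_ss = 8/K_v = 40/9 ⇒ K_v = 1.8 ⇒ K = 1.8/0.15 = 12.

12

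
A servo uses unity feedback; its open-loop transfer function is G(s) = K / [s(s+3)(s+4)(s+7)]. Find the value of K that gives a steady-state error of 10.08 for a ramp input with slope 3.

25

One free integrator in G(s): this is a type 1 system.
K_v = lim_{s→0} s·G(s) = K / (3·4·7) = (1/84)·K.
e_ss = 3/K_v = 10.08 ⇒ K_v = 25/84 ⇒ K = (25/84)/(1/84) = 25.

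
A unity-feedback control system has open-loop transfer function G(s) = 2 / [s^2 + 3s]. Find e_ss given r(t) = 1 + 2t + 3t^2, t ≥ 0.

infinity

Factoring s from the denominator leaves a polynomial with constant term 3, so the system is type 1. Treating each term separately:
  • 1: tracked with zero error.
  • 2t: e_ss = 2/K_v with K_v=2/3 → 3.
  • 3t^2: a type-1 system cannot track it, e_ss → ∞.
The unbounded component dominates.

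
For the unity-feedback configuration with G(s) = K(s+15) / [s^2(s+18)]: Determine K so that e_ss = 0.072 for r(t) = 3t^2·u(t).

The open loop has two poles at the origin → type 2 system.
K_a = lim_{s→0} s^2·G(s) = K·15 / (18) = (5/6)·K.
e_ss = 6/K_a = 0.072 ⇒ K_a = 250/3 ⇒ K = (250/3)/(5/6) = 100.

100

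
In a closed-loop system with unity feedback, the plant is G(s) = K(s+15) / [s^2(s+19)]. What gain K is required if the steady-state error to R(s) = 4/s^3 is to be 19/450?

Two free integrators in G(s): this is a type 2 system.
K_a = lim_{s→0} s^2·G(s) = K·15 / (19) = (15/19)·K.
e_ss = 4/K_a = 19/450 ⇒ K_a = 1800/19 ⇒ K = (1800/19)/(15/19) = 120.

120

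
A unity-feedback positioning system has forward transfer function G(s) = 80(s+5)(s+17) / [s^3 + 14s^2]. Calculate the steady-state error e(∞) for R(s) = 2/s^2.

Lowest-order denominator term is 14s^2, so the open loop has 2 poles at the origin → type 2 system.
A type-2 system has K_v = ∞, so it tracks a ramp input with zero steady-state error.

0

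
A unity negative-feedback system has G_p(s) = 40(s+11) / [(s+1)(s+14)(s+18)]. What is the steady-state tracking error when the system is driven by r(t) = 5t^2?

The open loop has no poles at the origin → type 0 system.
For a type-0 system K_a = 0, so e_ss to a parabolic input is unbounded.

infinity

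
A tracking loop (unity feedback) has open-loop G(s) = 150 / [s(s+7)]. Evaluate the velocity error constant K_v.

System type = 1 (one pole at s=0).
K_v = lim_{s→0} s·G(s) = 150 / (7) = 150/7.

150/7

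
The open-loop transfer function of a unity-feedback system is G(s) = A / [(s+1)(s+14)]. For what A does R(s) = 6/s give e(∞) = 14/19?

100

G(s) has no factors of s in the denominator, so the system is type 0.
K_p = lim_{s→0} G(s) = A / (1·14) = (1/14)·A.
e_ss = 6/(1 + K_p) = 14/19 ⇒ 1 + (1/14)·A = 57/7 ⇒ A = 100.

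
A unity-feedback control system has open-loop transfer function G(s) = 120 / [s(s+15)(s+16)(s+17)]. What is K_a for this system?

0

System type = 1 (one pole at s=0).
K_a = lim_{s→0} s^2·G(s) = 0 (the extra factor of s kills the finite limit).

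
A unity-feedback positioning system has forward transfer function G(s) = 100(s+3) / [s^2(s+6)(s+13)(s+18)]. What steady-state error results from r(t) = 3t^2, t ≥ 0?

28.08

G(s) has two factors of s in the denominator, so the system is type 2.
K_a = lim_{s→0} s^2·G(s) = 100·3 / (6·13·18) = 25/117.
r(t) = 3t^2 gives R(s) = 6/s^3.
e_ss = 6/K_a = 6/(25/117) = 28.08.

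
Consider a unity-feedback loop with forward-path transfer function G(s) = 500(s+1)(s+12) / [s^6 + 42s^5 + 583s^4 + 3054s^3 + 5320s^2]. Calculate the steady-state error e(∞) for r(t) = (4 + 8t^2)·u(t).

Factoring s^2 from the denominator leaves a polynomial with constant term 5320, so the system is type 2. Treating each term separately:
  • 4: tracked with zero error.
  • 8t^2: e_ss = 16/K_a with K_a=150/133 → 1064/75.
Total e_ss = 1064/75.

1064/75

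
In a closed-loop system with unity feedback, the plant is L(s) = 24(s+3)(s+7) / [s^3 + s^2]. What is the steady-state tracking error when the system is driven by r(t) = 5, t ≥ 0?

0

Lowest-order denominator term is s^2, so the open loop has 2 poles at the origin → type 2 system.
K_p = ∞ for a type-2 system; e_ss to a step is zero.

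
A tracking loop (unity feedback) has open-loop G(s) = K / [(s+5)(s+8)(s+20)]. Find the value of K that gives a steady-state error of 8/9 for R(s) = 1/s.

100

System type = 0 (no poles at s=0).
K_p = lim_{s→0} G(s) = K / (5·8·20) = (1/800)·K.
e_ss = 1/(1 + K_p) = 8/9 ⇒ 1 + (1/800)·K = 1.125 ⇒ K = 100.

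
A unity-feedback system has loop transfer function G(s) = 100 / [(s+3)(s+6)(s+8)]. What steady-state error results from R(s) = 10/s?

The open loop has no poles at the origin → type 0 system.
K_p = lim_{s→0} G(s) = 100 / (3·6·8) = 25/36.
e_ss = 10/(1 + K_p) = 10/(61/36) = 360/61.

360/61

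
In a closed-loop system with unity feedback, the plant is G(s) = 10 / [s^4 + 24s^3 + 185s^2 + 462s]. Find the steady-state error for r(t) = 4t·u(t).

Factoring s from the denominator leaves a polynomial with constant term 462, so the system is type 1.
K_v = lim_{s→0} s·G(s) = 10 / 462 = 5/231.
e_ss = 4/K_v = 4/(5/231) = 184.8.

184.8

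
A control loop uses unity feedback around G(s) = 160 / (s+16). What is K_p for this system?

No free integrators in G(s): this is a type 0 system.
K_p = lim_{s→0} G(s) = 160 / (16) = 10.

10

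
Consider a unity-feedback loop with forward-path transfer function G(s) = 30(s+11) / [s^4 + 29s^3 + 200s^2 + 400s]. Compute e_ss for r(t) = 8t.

Lowest-order denominator term is 400s, so the open loop has 1 pole at the origin → type 1 system.
K_v = lim_{s→0} s·G(s) = 30·11 / 400 = 0.825.
e_ss = 8/K_v = 8/0.825 = 320/33.

320/33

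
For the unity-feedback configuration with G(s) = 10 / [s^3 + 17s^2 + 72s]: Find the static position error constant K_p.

K_p = lim_{s→0} G(s); with 1 pole at the origin the limit diverges, so K_p = ∞.

infinity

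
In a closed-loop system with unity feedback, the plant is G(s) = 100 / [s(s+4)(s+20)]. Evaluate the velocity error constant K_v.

G(s) has one factor of s in the denominator, so the system is type 1.
K_v = lim_{s→0} s·G(s) = 100 / (4·20) = 1.25.

1.25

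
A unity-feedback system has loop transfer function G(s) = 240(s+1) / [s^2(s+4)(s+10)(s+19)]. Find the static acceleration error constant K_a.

6/19

Two free integrators in G(s): this is a type 2 system.
K_a = lim_{s→0} s^2·G(s) = 240·1 / (4·10·19) = 6/19.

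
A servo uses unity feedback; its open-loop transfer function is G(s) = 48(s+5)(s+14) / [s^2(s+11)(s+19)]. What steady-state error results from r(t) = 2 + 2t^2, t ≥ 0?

209/840

The open loop has two poles at the origin → type 2 system. Taking each input component in turn:
  • 2: tracked with zero error.
  • 2t^2: e_ss = 4/K_a with K_a=3360/209 → 209/840.
Total e_ss = 209/840.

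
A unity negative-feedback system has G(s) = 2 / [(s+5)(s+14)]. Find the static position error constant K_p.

1/35

G(s) has no factors of s in the denominator, so the system is type 0.
K_p = lim_{s→0} G(s) = 2 / (5·14) = 1/35.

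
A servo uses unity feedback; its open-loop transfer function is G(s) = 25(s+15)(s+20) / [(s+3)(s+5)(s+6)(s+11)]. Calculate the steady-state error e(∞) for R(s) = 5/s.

165/283

G(s) has no factors of s in the denominator, so the system is type 0.
K_p = lim_{s→0} G(s) = 25·15·20 / (3·5·6·11) = 250/33.
e_ss = 5/(1 + K_p) = 5/(283/33) = 165/283.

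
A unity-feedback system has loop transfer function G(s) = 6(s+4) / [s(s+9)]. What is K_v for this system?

The open loop has one pole at the origin → type 1 system.
K_v = lim_{s→0} s·G(s) = 6·4 / (9) = 8/3.

8/3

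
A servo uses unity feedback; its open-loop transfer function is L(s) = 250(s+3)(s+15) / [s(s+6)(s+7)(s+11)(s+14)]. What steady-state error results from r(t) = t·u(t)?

1078/1875

One free integrator in L(s): this is a type 1 system.
K_v = lim_{s→0} s·L(s) = 250·3·15 / (6·7·11·14) = 1875/1078.
e_ss = 1/K_v = 1/(1875/1078) = 1078/1875.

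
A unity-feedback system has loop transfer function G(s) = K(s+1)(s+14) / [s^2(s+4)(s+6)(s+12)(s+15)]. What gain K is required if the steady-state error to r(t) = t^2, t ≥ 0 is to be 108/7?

40

Two free integrators in G(s): this is a type 2 system.
K_a = lim_{s→0} s^2·G(s) = K·1·14 / (4·6·12·15) = (7/2160)·K.
e_ss = 2/K_a = 108/7 ⇒ K_a = 7/54 ⇒ K = (7/54)/(7/2160) = 40.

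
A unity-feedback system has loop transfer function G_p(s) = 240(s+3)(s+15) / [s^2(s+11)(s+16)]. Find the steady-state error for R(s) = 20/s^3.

G_p(s) has two factors of s in the denominator, so the system is type 2.
K_a = lim_{s→0} s^2·G_p(s) = 240·3·15 / (11·16) = 675/11.
r(t) = 10t^2 gives R(s) = 20/s^3.
e_ss = 20/K_a = 20/(675/11) = 44/135.

44/135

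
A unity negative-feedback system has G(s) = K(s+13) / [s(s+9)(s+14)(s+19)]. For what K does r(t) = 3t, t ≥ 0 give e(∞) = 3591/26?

G(s) has one factor of s in the denominator, so the system is type 1.
K_v = lim_{s→0} s·G(s) = K·13 / (9·14·19) = (13/2394)·K.
e_ss = 3/K_v = 3591/26 ⇒ K_v = 26/1197 ⇒ K = (26/1197)/(13/2394) = 4.

4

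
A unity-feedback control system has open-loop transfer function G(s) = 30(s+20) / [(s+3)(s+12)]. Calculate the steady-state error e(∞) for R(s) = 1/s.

The open loop has no poles at the origin → type 0 system.
K_p = lim_{s→0} G(s) = 30·20 / (3·12) = 50/3.
e_ss = 1/(1 + K_p) = 1/(53/3) = 3/53.

3/53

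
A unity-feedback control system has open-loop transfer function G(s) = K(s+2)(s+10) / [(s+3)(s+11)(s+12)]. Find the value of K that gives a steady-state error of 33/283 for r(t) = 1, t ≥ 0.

System type = 0 (no poles at s=0).
K_p = lim_{s→0} G(s) = K·2·10 / (3·11·12) = (5/99)·K.
e_ss = 1/(1 + K_p) = 33/283 ⇒ 1 + (5/99)·K = 283/33 ⇒ K = 150.

150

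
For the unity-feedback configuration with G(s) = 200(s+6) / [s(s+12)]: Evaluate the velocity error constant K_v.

100

System type = 1 (one pole at s=0).
K_v = lim_{s→0} s·G(s) = 200·6 / (12) = 100.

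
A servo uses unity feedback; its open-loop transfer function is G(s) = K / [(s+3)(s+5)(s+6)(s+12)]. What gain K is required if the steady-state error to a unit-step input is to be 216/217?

5

System type = 0 (no poles at s=0).
K_p = lim_{s→0} G(s) = K / (3·5·6·12) = (1/1080)·K.
e_ss = 1/(1 + K_p) = 216/217 ⇒ 1 + (1/1080)·K = 217/216 ⇒ K = 5.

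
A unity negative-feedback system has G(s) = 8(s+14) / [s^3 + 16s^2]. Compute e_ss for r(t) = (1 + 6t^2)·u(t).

The denominator has no term below 16s^2 — 2 poles at s=0, type 2. Taking each input component in turn:
  • 1: tracked with zero error.
  • 6t^2: e_ss = 12/K_a with K_a=7 → 12/7.
Total e_ss = 12/7.

12/7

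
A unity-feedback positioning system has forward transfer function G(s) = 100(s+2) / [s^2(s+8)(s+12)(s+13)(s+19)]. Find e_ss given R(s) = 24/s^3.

The open loop has two poles at the origin → type 2 system.
K_a = lim_{s→0} s^2·G(s) = 100·2 / (8·12·13·19) = 25/2964.
r(t) = 12t^2 gives R(s) = 24/s^3.
e_ss = 24/K_a = 24/(25/2964) = 2845.44.

2845.44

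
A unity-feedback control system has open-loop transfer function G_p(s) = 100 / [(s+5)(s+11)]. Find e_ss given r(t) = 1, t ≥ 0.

11/31

No free integrators in G_p(s): this is a type 0 system.
K_p = lim_{s→0} G_p(s) = 100 / (5·11) = 20/11.
e_ss = 1/(1 + K_p) = 1/(31/11) = 11/31.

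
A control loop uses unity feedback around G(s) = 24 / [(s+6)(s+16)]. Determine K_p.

The open loop has no poles at the origin → type 0 system.
K_p = lim_{s→0} G(s) = 24 / (6·16) = 0.25.

0.25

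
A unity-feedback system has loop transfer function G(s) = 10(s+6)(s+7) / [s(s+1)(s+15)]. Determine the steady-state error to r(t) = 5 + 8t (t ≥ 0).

The open loop has one pole at the origin → type 1 system. By superposition:
  • 5: tracked with zero error.
  • 8t: e_ss = 8/K_v with K_v=28 → 2/7.
Total e_ss = 2/7.

2/7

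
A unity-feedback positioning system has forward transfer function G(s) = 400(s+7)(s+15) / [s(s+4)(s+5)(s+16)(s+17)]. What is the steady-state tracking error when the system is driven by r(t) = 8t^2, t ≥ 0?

G(s) has one factor of s in the denominator, so the system is type 1.
For a type-1 system K_a = 0, so e_ss to a parabolic input is unbounded.

infinity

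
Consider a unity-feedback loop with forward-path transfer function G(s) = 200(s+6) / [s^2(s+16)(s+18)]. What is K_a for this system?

G(s) has two factors of s in the denominator, so the system is type 2.
K_a = lim_{s→0} s^2·G(s) = 200·6 / (16·18) = 25/6.

25/6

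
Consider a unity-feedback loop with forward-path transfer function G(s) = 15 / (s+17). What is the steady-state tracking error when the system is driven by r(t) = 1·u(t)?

17/32

The open loop has no poles at the origin → type 0 system.
K_p = lim_{s→0} G(s) = 15 / (17) = 15/17.
e_ss = 1/(1 + K_p) = 1/(32/17) = 17/32.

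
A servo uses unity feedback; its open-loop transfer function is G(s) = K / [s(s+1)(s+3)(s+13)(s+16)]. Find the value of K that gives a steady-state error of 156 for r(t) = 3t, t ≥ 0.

12

One free integrator in G(s): this is a type 1 system.
K_v = lim_{s→0} s·G(s) = K / (1·3·13·16) = (1/624)·K.
e_ss = 3/K_v = 156 ⇒ K_v = 1/52 ⇒ K = (1/52)/(1/624) = 12.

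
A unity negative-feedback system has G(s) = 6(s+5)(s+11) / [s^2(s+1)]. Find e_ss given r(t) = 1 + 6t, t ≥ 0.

Two free integrators in G(s): this is a type 2 system. By superposition:
  • 1: tracked with zero error.
  • 6t: tracked with zero error.
Total e_ss = 0.

0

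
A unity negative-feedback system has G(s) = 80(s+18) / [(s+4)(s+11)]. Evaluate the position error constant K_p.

The open loop has no poles at the origin → type 0 system.
K_p = lim_{s→0} G(s) = 80·18 / (4·11) = 360/11.

360/11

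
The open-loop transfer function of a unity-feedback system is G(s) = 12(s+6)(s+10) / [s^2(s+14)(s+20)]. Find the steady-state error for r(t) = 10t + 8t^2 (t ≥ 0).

56/9

Two free integrators in G(s): this is a type 2 system. Treating each term separately:
  • 10t: tracked with zero error.
  • 8t^2: e_ss = 16/K_a with K_a=18/7 → 56/9.
Total e_ss = 56/9.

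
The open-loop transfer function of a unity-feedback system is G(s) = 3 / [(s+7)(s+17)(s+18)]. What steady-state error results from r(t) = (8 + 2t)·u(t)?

System type = 0 (no poles at s=0). Taking each input component in turn:
  • 8: e_ss = 8/(1+K_p) with K_p=1/714 → 5712/715.
  • 2t: a type-0 system cannot track it, e_ss → ∞.
The unbounded component dominates.

infinity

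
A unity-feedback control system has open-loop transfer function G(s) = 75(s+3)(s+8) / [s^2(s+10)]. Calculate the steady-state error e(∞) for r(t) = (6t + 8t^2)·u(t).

System type = 2 (two poles at s=0). Taking each input component in turn:
  • 6t: tracked with zero error.
  • 8t^2: e_ss = 16/K_a with K_a=180 → 4/45.
Total e_ss = 4/45.

4/45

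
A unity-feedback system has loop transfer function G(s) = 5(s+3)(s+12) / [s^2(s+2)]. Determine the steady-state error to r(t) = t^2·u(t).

G(s) has two factors of s in the denominator, so the system is type 2.
K_a = lim_{s→0} s^2·G(s) = 5·3·12 / (2) = 90.
r(t) = t^2 gives R(s) = 2/s^3.
e_ss = 2/K_a = 2/90 = 1/45.

1/45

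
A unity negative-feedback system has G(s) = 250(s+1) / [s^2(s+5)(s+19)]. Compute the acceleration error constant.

G(s) has two factors of s in the denominator, so the system is type 2.
K_a = lim_{s→0} s^2·G(s) = 250·1 / (5·19) = 50/19.

50/19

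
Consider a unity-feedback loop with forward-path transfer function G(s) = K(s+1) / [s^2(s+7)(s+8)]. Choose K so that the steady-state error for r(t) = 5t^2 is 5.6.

100

Two free integrators in G(s): this is a type 2 system.
K_a = lim_{s→0} s^2·G(s) = K·1 / (7·8) = (1/56)·K.
e_ss = 10/K_a = 5.6 ⇒ K_a = 25/14 ⇒ K = (25/14)/(1/56) = 100.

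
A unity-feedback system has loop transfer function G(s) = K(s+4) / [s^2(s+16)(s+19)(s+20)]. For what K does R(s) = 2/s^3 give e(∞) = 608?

G(s) has two factors of s in the denominator, so the system is type 2.
K_a = lim_{s→0} s^2·G(s) = K·4 / (16·19·20) = (1/1520)·K.
e_ss = 2/K_a = 608 ⇒ K_a = 1/304 ⇒ K = (1/304)/(1/1520) = 5.

5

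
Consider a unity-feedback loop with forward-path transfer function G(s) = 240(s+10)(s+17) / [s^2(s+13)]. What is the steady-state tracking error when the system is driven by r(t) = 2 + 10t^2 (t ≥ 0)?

13/2040

System type = 2 (two poles at s=0). By superposition:
  • 2: tracked with zero error.
  • 10t^2: e_ss = 20/K_a with K_a=40800/13 → 13/2040.
Total e_ss = 13/2040.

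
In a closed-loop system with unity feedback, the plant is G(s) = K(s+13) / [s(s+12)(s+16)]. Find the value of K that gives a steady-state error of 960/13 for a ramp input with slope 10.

2

G(s) has one factor of s in the denominator, so the system is type 1.
K_v = lim_{s→0} s·G(s) = K·13 / (12·16) = (13/192)·K.
e_ss = 10/K_v = 960/13 ⇒ K_v = 13/96 ⇒ K = (13/96)/(13/192) = 2.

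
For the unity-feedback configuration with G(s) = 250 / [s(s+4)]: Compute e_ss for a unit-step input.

0

The open loop has one pole at the origin → type 1 system.
K_p = ∞ for a type-1 system; e_ss to a step is zero.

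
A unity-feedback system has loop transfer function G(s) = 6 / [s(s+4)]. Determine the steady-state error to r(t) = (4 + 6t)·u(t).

The open loop has one pole at the origin → type 1 system. Treating each term separately:
  • 4: tracked with zero error.
  • 6t: e_ss = 6/K_v with K_v=1.5 → 4.
Total e_ss = 4.

4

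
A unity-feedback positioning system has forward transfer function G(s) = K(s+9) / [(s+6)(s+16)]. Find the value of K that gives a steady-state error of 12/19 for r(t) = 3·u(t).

40

System type = 0 (no poles at s=0).
K_p = lim_{s→0} G(s) = K·9 / (6·16) = (3/32)·K.
e_ss = 3/(1 + K_p) = 12/19 ⇒ 1 + (3/32)·K = 4.75 ⇒ K = 40.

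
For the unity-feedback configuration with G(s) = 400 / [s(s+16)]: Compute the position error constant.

K_p = lim_{s→0} G(s); with 1 pole at the origin the limit diverges, so K_p = ∞.

infinity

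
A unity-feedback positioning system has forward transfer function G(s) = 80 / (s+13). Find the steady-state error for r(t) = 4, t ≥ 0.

52/93

No free integrators in G(s): this is a type 0 system.
K_p = lim_{s→0} G(s) = 80 / (13) = 80/13.
e_ss = 4/(1 + K_p) = 4/(93/13) = 52/93.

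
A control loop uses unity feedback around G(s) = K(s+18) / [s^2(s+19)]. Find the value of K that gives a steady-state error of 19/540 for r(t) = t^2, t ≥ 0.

G(s) has two factors of s in the denominator, so the system is type 2.
K_a = lim_{s→0} s^2·G(s) = K·18 / (19) = (18/19)·K.
e_ss = 2/K_a = 19/540 ⇒ K_a = 1080/19 ⇒ K = (1080/19)/(18/19) = 60.

60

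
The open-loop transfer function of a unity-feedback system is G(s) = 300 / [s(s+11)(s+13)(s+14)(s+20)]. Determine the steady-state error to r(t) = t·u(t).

2002/15

The open loop has one pole at the origin → type 1 system.
K_v = lim_{s→0} s·G(s) = 300 / (11·13·14·20) = 15/2002.
e_ss = 1/K_v = 1/(15/2002) = 2002/15.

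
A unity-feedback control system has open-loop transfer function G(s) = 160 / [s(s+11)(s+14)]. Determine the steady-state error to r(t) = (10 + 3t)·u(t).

2.8875

G(s) has one factor of s in the denominator, so the system is type 1. By superposition:
  • 10: tracked with zero error.
  • 3t: e_ss = 3/K_v with K_v=80/77 → 2.8875.
Total e_ss = 2.8875.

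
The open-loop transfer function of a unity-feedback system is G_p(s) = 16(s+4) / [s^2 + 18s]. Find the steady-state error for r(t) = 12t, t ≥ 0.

Factoring s from the denominator leaves a polynomial with constant term 18, so the system is type 1.
K_v = lim_{s→0} s·G_p(s) = 16·4 / 18 = 32/9.
e_ss = 12/K_v = 12/(32/9) = 3.375.

3.375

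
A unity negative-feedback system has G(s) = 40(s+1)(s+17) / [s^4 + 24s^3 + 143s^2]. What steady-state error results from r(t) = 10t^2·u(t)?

143/34

The denominator has no term below 143s^2 — 2 poles at s=0, type 2.
K_a = lim_{s→0} s^2·G(s) = 40·1·17 / 143 = 680/143.
r(t) = 10t^2 gives R(s) = 20/s^3.
e_ss = 20/K_a = 20/(680/143) = 143/34.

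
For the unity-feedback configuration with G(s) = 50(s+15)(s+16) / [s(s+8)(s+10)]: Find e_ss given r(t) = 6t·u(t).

0.04

G(s) has one factor of s in the denominator, so the system is type 1.
K_v = lim_{s→0} s·G(s) = 50·15·16 / (8·10) = 150.
e_ss = 6/K_v = 6/150 = 0.04.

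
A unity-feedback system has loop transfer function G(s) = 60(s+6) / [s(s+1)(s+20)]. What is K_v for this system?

G(s) has one factor of s in the denominator, so the system is type 1.
K_v = lim_{s→0} s·G(s) = 60·6 / (1·20) = 18.

18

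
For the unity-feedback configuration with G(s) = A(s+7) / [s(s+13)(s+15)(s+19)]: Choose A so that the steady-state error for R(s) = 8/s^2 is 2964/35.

One free integrator in G(s): this is a type 1 system.
K_v = lim_{s→0} s·G(s) = A·7 / (13·15·19) = (7/3705)·A.
e_ss = 8/K_v = 2964/35 ⇒ K_v = 70/741 ⇒ A = (70/741)/(7/3705) = 50.

50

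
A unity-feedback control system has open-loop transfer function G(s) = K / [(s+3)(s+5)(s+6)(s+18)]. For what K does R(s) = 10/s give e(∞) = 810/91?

System type = 0 (no poles at s=0).
K_p = lim_{s→0} G(s) = K / (3·5·6·18) = (1/1620)·K.
e_ss = 10/(1 + K_p) = 810/91 ⇒ 1 + (1/1620)·K = 91/81 ⇒ K = 200.

200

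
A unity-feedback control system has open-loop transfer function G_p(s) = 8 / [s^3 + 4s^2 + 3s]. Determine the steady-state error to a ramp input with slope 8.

3

Lowest-order denominator term is 3s, so the open loop has 1 pole at the origin → type 1 system.
K_v = lim_{s→0} s·G_p(s) = 8 / 3 = 8/3.
e_ss = 8/K_v = 8/(8/3) = 3.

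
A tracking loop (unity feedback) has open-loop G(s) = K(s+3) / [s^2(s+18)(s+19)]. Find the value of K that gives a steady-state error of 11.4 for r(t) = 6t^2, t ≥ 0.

System type = 2 (two poles at s=0).
K_a = lim_{s→0} s^2·G(s) = K·3 / (18·19) = (1/114)·K.
e_ss = 12/K_a = 11.4 ⇒ K_a = 20/19 ⇒ K = (20/19)/(1/114) = 120.

120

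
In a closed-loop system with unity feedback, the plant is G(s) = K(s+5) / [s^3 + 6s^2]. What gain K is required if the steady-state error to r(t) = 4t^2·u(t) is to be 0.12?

80

The denominator has no term below 6s^2 — 2 poles at s=0, type 2.
K_a = lim_{s→0} s^2·G(s) = K·5 / 6 = (5/6)·K.
e_ss = 8/K_a = 0.12 ⇒ K_a = 200/3 ⇒ K = (200/3)/(5/6) = 80.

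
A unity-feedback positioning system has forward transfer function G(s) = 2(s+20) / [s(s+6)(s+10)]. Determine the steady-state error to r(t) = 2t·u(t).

One free integrator in G(s): this is a type 1 system.
K_v = lim_{s→0} s·G(s) = 2·20 / (6·10) = 2/3.
e_ss = 2/K_v = 2/(2/3) = 3.

3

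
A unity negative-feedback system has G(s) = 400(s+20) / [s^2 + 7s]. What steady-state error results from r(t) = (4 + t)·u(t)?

Lowest-order denominator term is 7s, so the open loop has 1 pole at the origin → type 1 system. By superposition:
  • 4: tracked with zero error.
  • t: e_ss = 1/K_v with K_v=8000/7 → 7/8000.
Total e_ss = 7/8000.

7/8000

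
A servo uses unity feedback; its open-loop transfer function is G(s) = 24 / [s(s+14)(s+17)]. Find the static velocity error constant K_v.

System type = 1 (one pole at s=0).
K_v = lim_{s→0} s·G(s) = 24 / (14·17) = 12/119.

12/119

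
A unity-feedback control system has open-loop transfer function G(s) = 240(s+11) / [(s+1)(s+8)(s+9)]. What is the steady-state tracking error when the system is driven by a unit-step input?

3/113

No free integrators in G(s): this is a type 0 system.
K_p = lim_{s→0} G(s) = 240·11 / (1·8·9) = 110/3.
e_ss = 1/(1 + K_p) = 1/(113/3) = 3/113.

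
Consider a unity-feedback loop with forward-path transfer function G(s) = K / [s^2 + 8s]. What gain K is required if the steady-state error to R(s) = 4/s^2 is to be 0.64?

50

Factoring s from the denominator leaves a polynomial with constant term 8, so the system is type 1.
K_v = lim_{s→0} s·G(s) = K / 8 = 0.125·K.
e_ss = 4/K_v = 0.64 ⇒ K_v = 6.25 ⇒ K = 6.25/0.125 = 50.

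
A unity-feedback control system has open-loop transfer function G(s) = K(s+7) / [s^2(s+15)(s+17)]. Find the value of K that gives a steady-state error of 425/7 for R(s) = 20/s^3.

The open loop has two poles at the origin → type 2 system.
K_a = lim_{s→0} s^2·G(s) = K·7 / (15·17) = (7/255)·K.
e_ss = 20/K_a = 425/7 ⇒ K_a = 28/85 ⇒ K = (28/85)/(7/255) = 12.

12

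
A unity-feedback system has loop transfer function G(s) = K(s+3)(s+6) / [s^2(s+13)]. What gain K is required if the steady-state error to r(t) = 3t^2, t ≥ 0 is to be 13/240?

80

Two free integrators in G(s): this is a type 2 system.
K_a = lim_{s→0} s^2·G(s) = K·3·6 / (13) = (18/13)·K.
e_ss = 6/K_a = 13/240 ⇒ K_a = 1440/13 ⇒ K = (1440/13)/(18/13) = 80.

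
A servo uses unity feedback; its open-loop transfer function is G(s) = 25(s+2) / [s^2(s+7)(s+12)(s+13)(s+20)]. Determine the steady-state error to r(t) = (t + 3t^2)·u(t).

2620.8

System type = 2 (two poles at s=0). Taking each input component in turn:
  • t: tracked with zero error.
  • 3t^2: e_ss = 6/K_a with K_a=5/2184 → 2620.8.
Total e_ss = 2620.8.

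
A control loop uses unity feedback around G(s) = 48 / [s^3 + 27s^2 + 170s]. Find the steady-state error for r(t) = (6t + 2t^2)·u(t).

Factoring s from the denominator leaves a polynomial with constant term 170, so the system is type 1. By superposition:
  • 6t: e_ss = 6/K_v with K_v=24/85 → 21.25.
  • 2t^2: a type-1 system cannot track it, e_ss → ∞.
The unbounded component dominates.

infinity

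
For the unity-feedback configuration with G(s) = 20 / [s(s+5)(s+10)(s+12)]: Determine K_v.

1/30

The open loop has one pole at the origin → type 1 system.
K_v = lim_{s→0} s·G(s) = 20 / (5·10·12) = 1/30.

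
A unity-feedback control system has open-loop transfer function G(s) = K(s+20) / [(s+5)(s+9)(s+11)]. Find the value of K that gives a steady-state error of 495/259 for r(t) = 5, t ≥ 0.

No free integrators in G(s): this is a type 0 system.
K_p = lim_{s→0} G(s) = K·20 / (5·9·11) = (4/99)·K.
e_ss = 5/(1 + K_p) = 495/259 ⇒ 1 + (4/99)·K = 259/99 ⇒ K = 40.

40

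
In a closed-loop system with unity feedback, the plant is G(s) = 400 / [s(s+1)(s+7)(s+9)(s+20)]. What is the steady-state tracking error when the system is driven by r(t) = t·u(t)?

3.15

One free integrator in G(s): this is a type 1 system.
K_v = lim_{s→0} s·G(s) = 400 / (1·7·9·20) = 20/63.
e_ss = 1/K_v = 1/(20/63) = 3.15.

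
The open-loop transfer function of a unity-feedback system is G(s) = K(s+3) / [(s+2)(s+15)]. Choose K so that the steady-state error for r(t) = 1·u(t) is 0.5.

10

G(s) has no factors of s in the denominator, so the system is type 0.
K_p = lim_{s→0} G(s) = K·3 / (2·15) = 0.1·K.
e_ss = 1/(1 + K_p) = 0.5 ⇒ 1 + 0.1·K = 2 ⇒ K = 10.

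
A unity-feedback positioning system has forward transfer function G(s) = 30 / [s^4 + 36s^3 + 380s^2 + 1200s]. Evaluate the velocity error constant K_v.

The denominator has no term below 1200s — 1 pole at s=0, type 1.
K_v = lim_{s→0} s·G(s) = 30 / 1200 = 0.025.

0.025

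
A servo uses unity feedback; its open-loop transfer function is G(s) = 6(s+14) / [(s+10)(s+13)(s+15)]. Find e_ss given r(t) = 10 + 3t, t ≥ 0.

System type = 0 (no poles at s=0). By superposition:
  • 10: e_ss = 10/(1+K_p) with K_p=14/325 → 3250/339.
  • 3t: a type-0 system cannot track it, e_ss → ∞.
The unbounded component dominates.

infinity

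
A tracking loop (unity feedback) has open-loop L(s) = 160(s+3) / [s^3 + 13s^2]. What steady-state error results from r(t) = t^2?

13/240

Factoring s^2 from the denominator leaves a polynomial with constant term 13, so the system is type 2.
K_a = lim_{s→0} s^2·L(s) = 160·3 / 13 = 480/13.
r(t) = t^2 gives R(s) = 2/s^3.
e_ss = 2/K_a = 2/(480/13) = 13/240.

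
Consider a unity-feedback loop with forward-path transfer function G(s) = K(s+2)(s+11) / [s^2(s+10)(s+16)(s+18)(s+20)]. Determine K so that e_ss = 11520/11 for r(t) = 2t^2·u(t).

10

G(s) has two factors of s in the denominator, so the system is type 2.
K_a = lim_{s→0} s^2·G(s) = K·2·11 / (10·16·18·20) = (11/28800)·K.
e_ss = 4/K_a = 11520/11 ⇒ K_a = 11/2880 ⇒ K = (11/2880)/(11/28800) = 10.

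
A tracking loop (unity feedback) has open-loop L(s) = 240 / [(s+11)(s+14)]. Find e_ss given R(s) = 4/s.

No free integrators in L(s): this is a type 0 system.
K_p = lim_{s→0} L(s) = 240 / (11·14) = 120/77.
e_ss = 4/(1 + K_p) = 4/(197/77) = 308/197.

308/197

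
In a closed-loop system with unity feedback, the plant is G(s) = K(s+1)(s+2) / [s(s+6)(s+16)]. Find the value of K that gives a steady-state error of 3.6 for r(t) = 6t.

System type = 1 (one pole at s=0).
K_v = lim_{s→0} s·G(s) = K·1·2 / (6·16) = (1/48)·K.
e_ss = 6/K_v = 3.6 ⇒ K_v = 5/3 ⇒ K = (5/3)/(1/48) = 80.

80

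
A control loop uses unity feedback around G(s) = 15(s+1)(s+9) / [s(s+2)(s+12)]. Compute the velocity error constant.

The open loop has one pole at the origin → type 1 system.
K_v = lim_{s→0} s·G(s) = 15·1·9 / (2·12) = 5.625.

5.625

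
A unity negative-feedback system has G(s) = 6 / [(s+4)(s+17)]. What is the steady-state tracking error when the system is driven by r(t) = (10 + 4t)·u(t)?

infinity

System type = 0 (no poles at s=0). Treating each term separately:
  • 10: e_ss = 10/(1+K_p) with K_p=3/34 → 340/37.
  • 4t: a type-0 system cannot track it, e_ss → ∞.
The unbounded component dominates.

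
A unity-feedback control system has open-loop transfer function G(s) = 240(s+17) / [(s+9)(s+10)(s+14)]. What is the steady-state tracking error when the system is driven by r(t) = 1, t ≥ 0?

No free integrators in G(s): this is a type 0 system.
K_p = lim_{s→0} G(s) = 240·17 / (9·10·14) = 68/21.
e_ss = 1/(1 + K_p) = 1/(89/21) = 21/89.

21/89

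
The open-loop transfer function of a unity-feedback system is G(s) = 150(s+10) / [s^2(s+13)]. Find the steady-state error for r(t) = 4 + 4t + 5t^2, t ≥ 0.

13/150

The open loop has two poles at the origin → type 2 system. By superposition:
  • 4: tracked with zero error.
  • 4t: tracked with zero error.
  • 5t^2: e_ss = 10/K_a with K_a=1500/13 → 13/150.
Total e_ss = 13/150.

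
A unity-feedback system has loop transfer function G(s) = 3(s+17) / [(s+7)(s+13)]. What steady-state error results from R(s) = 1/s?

91/142

The open loop has no poles at the origin → type 0 system.
K_p = lim_{s→0} G(s) = 3·17 / (7·13) = 51/91.
e_ss = 1/(1 + K_p) = 1/(142/91) = 91/142.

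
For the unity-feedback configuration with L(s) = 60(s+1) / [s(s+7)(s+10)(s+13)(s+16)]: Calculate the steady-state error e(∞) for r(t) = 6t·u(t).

System type = 1 (one pole at s=0).
K_v = lim_{s→0} s·L(s) = 60·1 / (7·10·13·16) = 3/728.
e_ss = 6/K_v = 6/(3/728) = 1456.

1456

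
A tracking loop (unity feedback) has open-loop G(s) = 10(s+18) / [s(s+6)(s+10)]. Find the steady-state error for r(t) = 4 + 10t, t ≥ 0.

10/3

One free integrator in G(s): this is a type 1 system. Taking each input component in turn:
  • 4: tracked with zero error.
  • 10t: e_ss = 10/K_v with K_v=3 → 10/3.
Total e_ss = 10/3.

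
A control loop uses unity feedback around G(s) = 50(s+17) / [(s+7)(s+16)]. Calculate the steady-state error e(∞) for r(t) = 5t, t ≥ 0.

infinity

G(s) has no factors of s in the denominator, so the system is type 0.
For a type-0 system K_v = 0, so e_ss to a ramp input is unbounded.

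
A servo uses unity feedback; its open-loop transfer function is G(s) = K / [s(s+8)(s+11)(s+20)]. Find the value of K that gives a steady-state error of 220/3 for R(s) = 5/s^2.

120

The open loop has one pole at the origin → type 1 system.
K_v = lim_{s→0} s·G(s) = K / (8·11·20) = (1/1760)·K.
e_ss = 5/K_v = 220/3 ⇒ K_v = 3/44 ⇒ K = (3/44)/(1/1760) = 120.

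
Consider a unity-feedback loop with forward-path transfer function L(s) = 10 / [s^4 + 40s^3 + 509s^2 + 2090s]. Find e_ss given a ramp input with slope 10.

Lowest-order denominator term is 2090s, so the open loop has 1 pole at the origin → type 1 system.
K_v = lim_{s→0} s·L(s) = 10 / 2090 = 1/209.
e_ss = 10/K_v = 10/(1/209) = 2090.

2090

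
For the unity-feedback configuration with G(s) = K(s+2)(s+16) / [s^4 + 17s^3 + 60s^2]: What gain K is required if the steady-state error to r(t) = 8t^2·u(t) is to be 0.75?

The denominator has no term below 60s^2 — 2 poles at s=0, type 2.
K_a = lim_{s→0} s^2·G(s) = K·2·16 / 60 = (8/15)·K.
e_ss = 16/K_a = 0.75 ⇒ K_a = 64/3 ⇒ K = (64/3)/(8/15) = 40.

40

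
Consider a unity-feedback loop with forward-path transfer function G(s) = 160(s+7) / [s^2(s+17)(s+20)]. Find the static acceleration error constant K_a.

The open loop has two poles at the origin → type 2 system.
K_a = lim_{s→0} s^2·G(s) = 160·7 / (17·20) = 56/17.

56/17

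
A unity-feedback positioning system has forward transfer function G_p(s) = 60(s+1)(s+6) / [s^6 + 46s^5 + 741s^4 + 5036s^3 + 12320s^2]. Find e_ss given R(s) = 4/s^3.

Lowest-order denominator term is 12320s^2, so the open loop has 2 poles at the origin → type 2 system.
K_a = lim_{s→0} s^2·G_p(s) = 60·1·6 / 12320 = 9/308.
r(t) = 2t^2 gives R(s) = 4/s^3.
e_ss = 4/K_a = 4/(9/308) = 1232/9.

1232/9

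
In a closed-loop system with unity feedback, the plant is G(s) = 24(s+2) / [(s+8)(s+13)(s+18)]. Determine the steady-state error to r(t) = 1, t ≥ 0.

G(s) has no factors of s in the denominator, so the system is type 0.
K_p = lim_{s→0} G(s) = 24·2 / (8·13·18) = 1/39.
e_ss = 1/(1 + K_p) = 1/(40/39) = 0.975.

0.975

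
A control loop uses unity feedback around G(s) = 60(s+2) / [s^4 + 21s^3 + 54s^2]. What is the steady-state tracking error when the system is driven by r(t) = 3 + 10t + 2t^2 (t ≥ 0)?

1.8

Lowest-order denominator term is 54s^2, so the open loop has 2 poles at the origin → type 2 system. By superposition:
  • 3: tracked with zero error.
  • 10t: tracked with zero error.
  • 2t^2: e_ss = 4/K_a with K_a=20/9 → 1.8.
Total e_ss = 1.8.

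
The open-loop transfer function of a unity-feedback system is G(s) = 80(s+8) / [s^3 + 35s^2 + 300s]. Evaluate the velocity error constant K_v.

32/15

Lowest-order denominator term is 300s, so the open loop has 1 pole at the origin → type 1 system.
K_v = lim_{s→0} s·G(s) = 80·8 / 300 = 32/15.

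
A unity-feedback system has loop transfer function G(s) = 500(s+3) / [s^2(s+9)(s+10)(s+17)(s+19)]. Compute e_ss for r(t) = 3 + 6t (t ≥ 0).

0

System type = 2 (two poles at s=0). By superposition:
  • 3: tracked with zero error.
  • 6t: tracked with zero error.
Total e_ss = 0.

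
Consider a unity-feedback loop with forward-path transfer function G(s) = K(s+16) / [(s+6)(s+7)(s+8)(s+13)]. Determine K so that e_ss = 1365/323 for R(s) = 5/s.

The open loop has no poles at the origin → type 0 system.
K_p = lim_{s→0} G(s) = K·16 / (6·7·8·13) = (1/273)·K.
e_ss = 5/(1 + K_p) = 1365/323 ⇒ 1 + (1/273)·K = 323/273 ⇒ K = 50.

50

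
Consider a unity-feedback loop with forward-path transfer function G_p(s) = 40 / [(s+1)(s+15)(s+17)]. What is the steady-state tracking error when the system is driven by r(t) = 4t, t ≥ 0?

infinity

No free integrators in G_p(s): this is a type 0 system.
K_v = lim_{s→0} s·G_p(s) = 0; the steady-state error to this ramp input grows without bound.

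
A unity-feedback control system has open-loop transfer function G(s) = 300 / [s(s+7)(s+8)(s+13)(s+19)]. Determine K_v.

75/3458

G(s) has one factor of s in the denominator, so the system is type 1.
K_v = lim_{s→0} s·G(s) = 300 / (7·8·13·19) = 75/3458.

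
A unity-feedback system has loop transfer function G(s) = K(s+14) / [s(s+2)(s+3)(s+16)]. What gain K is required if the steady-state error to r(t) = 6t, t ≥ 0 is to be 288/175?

25

The open loop has one pole at the origin → type 1 system.
K_v = lim_{s→0} s·G(s) = K·14 / (2·3·16) = (7/48)·K.
e_ss = 6/K_v = 288/175 ⇒ K_v = 175/48 ⇒ K = (175/48)/(7/48) = 25.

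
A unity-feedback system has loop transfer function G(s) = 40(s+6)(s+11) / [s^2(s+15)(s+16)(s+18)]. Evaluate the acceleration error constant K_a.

The open loop has two poles at the origin → type 2 system.
K_a = lim_{s→0} s^2·G(s) = 40·6·11 / (15·16·18) = 11/18.

11/18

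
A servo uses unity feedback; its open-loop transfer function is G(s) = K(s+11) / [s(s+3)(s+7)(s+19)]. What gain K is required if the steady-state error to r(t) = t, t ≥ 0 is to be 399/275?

25

One free integrator in G(s): this is a type 1 system.
K_v = lim_{s→0} s·G(s) = K·11 / (3·7·19) = (11/399)·K.
e_ss = 1/K_v = 399/275 ⇒ K_v = 275/399 ⇒ K = (275/399)/(11/399) = 25.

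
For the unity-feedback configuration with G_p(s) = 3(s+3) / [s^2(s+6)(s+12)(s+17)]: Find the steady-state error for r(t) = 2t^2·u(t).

544

The open loop has two poles at the origin → type 2 system.
K_a = lim_{s→0} s^2·G_p(s) = 3·3 / (6·12·17) = 1/136.
r(t) = 2t^2 gives R(s) = 4/s^3.
e_ss = 4/K_a = 4/(1/136) = 544.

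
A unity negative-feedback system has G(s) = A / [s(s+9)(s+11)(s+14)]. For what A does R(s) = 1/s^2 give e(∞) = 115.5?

System type = 1 (one pole at s=0).
K_v = lim_{s→0} s·G(s) = A / (9·11·14) = (1/1386)·A.
e_ss = 1/K_v = 115.5 ⇒ K_v = 2/231 ⇒ A = (2/231)/(1/1386) = 12.

12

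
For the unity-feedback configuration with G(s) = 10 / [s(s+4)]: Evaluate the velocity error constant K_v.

The open loop has one pole at the origin → type 1 system.
K_v = lim_{s→0} s·G(s) = 10 / (4) = 2.5.

2.5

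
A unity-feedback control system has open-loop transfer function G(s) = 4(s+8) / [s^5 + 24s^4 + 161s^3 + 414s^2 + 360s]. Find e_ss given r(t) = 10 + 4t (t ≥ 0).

Lowest-order denominator term is 360s, so the open loop has 1 pole at the origin → type 1 system. Treating each term separately:
  • 10: tracked with zero error.
  • 4t: e_ss = 4/K_v with K_v=4/45 → 45.
Total e_ss = 45.

45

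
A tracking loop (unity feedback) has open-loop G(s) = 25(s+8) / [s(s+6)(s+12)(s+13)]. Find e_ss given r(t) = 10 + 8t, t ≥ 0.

One free integrator in G(s): this is a type 1 system. By superposition:
  • 10: tracked with zero error.
  • 8t: e_ss = 8/K_v with K_v=25/117 → 37.44.
Total e_ss = 37.44.

37.44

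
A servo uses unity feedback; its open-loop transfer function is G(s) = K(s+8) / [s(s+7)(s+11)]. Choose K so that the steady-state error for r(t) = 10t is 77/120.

One free integrator in G(s): this is a type 1 system.
K_v = lim_{s→0} s·G(s) = K·8 / (7·11) = (8/77)·K.
e_ss = 10/K_v = 77/120 ⇒ K_v = 1200/77 ⇒ K = (1200/77)/(8/77) = 150.

150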